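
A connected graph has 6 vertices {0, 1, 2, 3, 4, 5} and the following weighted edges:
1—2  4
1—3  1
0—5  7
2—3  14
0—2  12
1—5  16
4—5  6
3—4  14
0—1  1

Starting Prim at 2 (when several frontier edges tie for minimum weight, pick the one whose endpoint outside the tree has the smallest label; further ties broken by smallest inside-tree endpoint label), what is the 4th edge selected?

Prim, starting at 2.
Step 1: frontier [1—2 4, 0—2 12, 2—3 14] → take 1—2 (4); add 1.
Step 2: frontier [0—1 1, 1—3 1, 1—5 16, 0—2 12, 2—3 14] → take 0—1 (1); add 0.
Step 3: frontier [0—5 7, 1—3 1, 1—5 16, 2—3 14] → take 1—3 (1); add 3.
Step 4: frontier [0—5 7, 1—5 16, 3—4 14] → take 0—5 (7); add 5.
Step 5: frontier [3—4 14, 4—5 6] → take 4—5 (6); add 4.
The 4th edge added is 0—5.

0-5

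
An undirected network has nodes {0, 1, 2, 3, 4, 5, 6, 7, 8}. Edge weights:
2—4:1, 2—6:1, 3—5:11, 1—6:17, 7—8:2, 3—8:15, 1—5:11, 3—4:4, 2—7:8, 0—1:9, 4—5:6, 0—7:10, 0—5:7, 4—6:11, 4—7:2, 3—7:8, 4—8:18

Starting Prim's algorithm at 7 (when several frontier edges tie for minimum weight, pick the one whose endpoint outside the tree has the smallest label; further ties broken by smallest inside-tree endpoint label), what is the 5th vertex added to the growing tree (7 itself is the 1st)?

8

Prim, starting at 7.
Step 1: cheapest edge leaving the tree is 4—7 (2); add 4.
Step 2: cheapest edge leaving the tree is 2—4 (1); add 2.
Step 3: cheapest edge leaving the tree is 2—6 (1); add 6.
Step 4: cheapest edge leaving the tree is 7—8 (2); add 8.
Step 5: cheapest edge leaving the tree is 3—4 (4); add 3.
Step 6: cheapest edge leaving the tree is 4—5 (6); add 5.
Step 7: cheapest edge leaving the tree is 0—5 (7); add 0.
Step 8: cheapest edge leaving the tree is 0—1 (9); add 1.
Vertex order: 7, 4, 2, 6, 8, 3, 5, 0, 1. The 5th vertex is 8.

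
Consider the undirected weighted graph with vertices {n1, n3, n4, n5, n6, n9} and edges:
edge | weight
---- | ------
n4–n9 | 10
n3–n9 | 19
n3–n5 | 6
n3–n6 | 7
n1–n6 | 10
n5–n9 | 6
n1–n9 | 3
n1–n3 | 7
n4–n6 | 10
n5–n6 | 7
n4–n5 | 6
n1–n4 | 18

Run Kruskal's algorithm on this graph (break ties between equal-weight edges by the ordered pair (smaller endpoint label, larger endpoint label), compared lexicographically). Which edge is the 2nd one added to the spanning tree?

n3-n5

Kruskal: consider edges lightest-first.
n1–n9 (3): add — endpoints in different components.
n3–n5 (6): add — endpoints in different components.
n4–n5 (6): add — endpoints in different components.
n5–n9 (6): add — endpoints in different components.
n1–n3 (7): skip — n3 and n1 already connected.
n3–n6 (7): add — endpoints in different components.
The 2nd edge added is n3–n5.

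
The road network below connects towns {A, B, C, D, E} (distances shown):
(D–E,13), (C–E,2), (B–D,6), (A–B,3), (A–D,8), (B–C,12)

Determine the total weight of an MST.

Kruskal's algorithm — process edges by increasing weight (ties by edge label):
C–E (2): add. Components now {A} {B} {C,E} {D}
A–B (3): add. Components now {A,B} {C,E} {D}
B–D (6): add. Components now {A,B,D} {C,E}
A–D (8): skip — A and D already connected.
B–C (12): add. Components now {A,B,C,D,E}
MST edges: C–E, A–B, B–D, B–C; total weight 2+3+6+12 = 23.

23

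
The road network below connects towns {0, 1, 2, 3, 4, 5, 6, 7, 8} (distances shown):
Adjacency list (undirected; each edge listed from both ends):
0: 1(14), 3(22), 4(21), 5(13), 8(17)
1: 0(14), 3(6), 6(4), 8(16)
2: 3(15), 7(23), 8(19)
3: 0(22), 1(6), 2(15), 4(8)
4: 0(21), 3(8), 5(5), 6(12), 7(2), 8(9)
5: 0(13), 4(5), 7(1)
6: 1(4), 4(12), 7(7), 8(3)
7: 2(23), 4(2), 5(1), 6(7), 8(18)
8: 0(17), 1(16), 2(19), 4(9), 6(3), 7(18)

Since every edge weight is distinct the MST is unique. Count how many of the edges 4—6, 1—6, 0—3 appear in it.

Sort edges by weight, then run Kruskal:
5—7 (1): add — endpoints in different components.
4—7 (2): add — endpoints in different components.
6—8 (3): add — endpoints in different components.
1—6 (4): add — endpoints in different components.
4—5 (5): skip — 4 and 5 already connected.
1—3 (6): add — endpoints in different components.
6—7 (7): add — endpoints in different components.
3—4 (8): skip — 3 and 4 already connected.
4—8 (9): skip — 4 and 8 already connected.
4—6 (12): skip — 4 and 6 already connected.
0—5 (13): add — endpoints in different components.
0—1 (14): skip — 0 and 1 already connected.
2—3 (15): add — endpoints in different components.
MST edge set: {5—7, 4—7, 6—8, 1—6, 1—3, 6—7, 0—5, 2—3}.
Of the listed edges, {1—6} are in the MST → 1.

1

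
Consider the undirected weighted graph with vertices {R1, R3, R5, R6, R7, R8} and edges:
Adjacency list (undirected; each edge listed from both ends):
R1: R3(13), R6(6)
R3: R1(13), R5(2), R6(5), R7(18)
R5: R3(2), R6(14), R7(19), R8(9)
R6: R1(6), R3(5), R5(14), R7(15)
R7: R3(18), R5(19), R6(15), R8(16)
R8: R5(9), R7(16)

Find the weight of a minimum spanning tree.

37

Kruskal: consider edges lightest-first.
R3-R5 (2): add. Components now {R3,R5} {R8} {R6} {R7} {R1}
R3-R6 (5): add. Components now {R3,R5,R6} {R8} {R7} {R1}
R1-R6 (6): add. Components now {R1,R3,R5,R6} {R8} {R7}
R5-R8 (9): add. Components now {R1,R3,R5,R6,R8} {R7}
R1-R3 (13): skip — R1 and R3 already connected.
R5-R6 (14): skip — R5 and R6 already connected.
R6-R7 (15): add. Components now {R1,R3,R5,R6,R7,R8}
MST edges: R3-R5, R3-R6, R1-R6, R5-R8, R6-R7; total weight 2+5+6+9+15 = 37.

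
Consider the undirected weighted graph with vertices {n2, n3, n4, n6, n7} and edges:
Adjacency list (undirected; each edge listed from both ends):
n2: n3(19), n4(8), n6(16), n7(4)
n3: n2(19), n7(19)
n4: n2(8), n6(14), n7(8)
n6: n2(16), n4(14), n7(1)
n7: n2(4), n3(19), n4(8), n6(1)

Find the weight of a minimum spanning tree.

32

Kruskal: consider edges lightest-first.
n6–n7 (1): add. Components now {n6,n7} {n2} {n4} {n3}
n2–n7 (4): add. Components now {n2,n6,n7} {n4} {n3}
n2–n4 (8): add. Components now {n2,n4,n6,n7} {n3}
n4–n7 (8): skip — n7 and n4 already connected.
n4–n6 (14): skip — n6 and n4 already connected.
n2–n6 (16): skip — n6 and n2 already connected.
n2–n3 (19): add. Components now {n2,n3,n4,n6,n7}
MST edges: n6–n7, n2–n7, n2–n4, n2–n3; total weight 1+4+8+19 = 32.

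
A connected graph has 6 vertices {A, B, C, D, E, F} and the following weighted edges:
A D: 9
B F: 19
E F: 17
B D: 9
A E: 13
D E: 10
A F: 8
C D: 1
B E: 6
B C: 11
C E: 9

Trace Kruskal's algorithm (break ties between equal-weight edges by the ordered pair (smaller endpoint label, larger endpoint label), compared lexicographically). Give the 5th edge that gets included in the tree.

B-D

Sort edges by weight, then run Kruskal:
C D (1): add — endpoints in different components.
B E (6): add — endpoints in different components.
A F (8): add — endpoints in different components.
A D (9): add — endpoints in different components.
B D (9): add — endpoints in different components.
The 5th edge added is B D.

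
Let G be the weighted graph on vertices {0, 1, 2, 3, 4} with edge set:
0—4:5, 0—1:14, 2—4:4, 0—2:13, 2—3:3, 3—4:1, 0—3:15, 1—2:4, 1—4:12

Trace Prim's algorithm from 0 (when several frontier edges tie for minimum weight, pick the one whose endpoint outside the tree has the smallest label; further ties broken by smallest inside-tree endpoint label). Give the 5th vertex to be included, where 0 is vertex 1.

Grow the tree from 0 using Prim:
Step 1: frontier [0—4 5, 0—2 13, 0—1 14, 0—3 15] → take 0—4 (5); add 4.
Step 2: frontier [0—2 13, 0—1 14, 0—3 15, 3—4 1, 2—4 4, 1—4 12] → take 3—4 (1); add 3.
Step 3: frontier [0—2 13, 0—1 14, 2—3 3, 2—4 4, 1—4 12] → take 2—3 (3); add 2.
Step 4: frontier [0—1 14, 1—2 4, 1—4 12] → take 1—2 (4); add 1.
Vertex order: 0, 4, 3, 2, 1. The 5th vertex is 1.

1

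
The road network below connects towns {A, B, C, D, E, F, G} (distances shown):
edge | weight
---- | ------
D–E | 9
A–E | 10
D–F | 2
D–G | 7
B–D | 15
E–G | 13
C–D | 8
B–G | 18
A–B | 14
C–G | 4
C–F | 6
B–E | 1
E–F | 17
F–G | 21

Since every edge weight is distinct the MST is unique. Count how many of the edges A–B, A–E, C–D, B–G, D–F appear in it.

Kruskal: consider edges lightest-first.
B–E (1): add. Components now {A} {B,E} {C} {D} {F} {G}
D–F (2): add. Components now {A} {B,E} {C} {D,F} {G}
C–G (4): add. Components now {A} {B,E} {C,G} {D,F}
C–F (6): add. Components now {A} {B,E} {C,D,F,G}
D–G (7): skip — D and G already connected.
C–D (8): skip — C and D already connected.
D–E (9): add. Components now {A} {B,C,D,E,F,G}
A–E (10): add. Components now {A,B,C,D,E,F,G}
MST edge set: {B–E, D–F, C–G, C–F, D–E, A–E}.
Of the listed edges, {A–E, D–F} are in the MST → 2.

2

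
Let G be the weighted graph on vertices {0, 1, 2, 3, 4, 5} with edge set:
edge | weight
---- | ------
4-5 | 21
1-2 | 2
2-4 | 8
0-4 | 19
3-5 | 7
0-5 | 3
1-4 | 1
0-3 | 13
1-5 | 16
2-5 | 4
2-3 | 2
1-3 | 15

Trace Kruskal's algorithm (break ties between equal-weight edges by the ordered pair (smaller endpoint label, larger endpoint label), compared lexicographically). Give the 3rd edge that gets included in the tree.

Kruskal's algorithm — process edges by increasing weight (ties by edge label):
1-4 (1): add. Components now {0} {1,4} {2} {3} {5}
1-2 (2): add. Components now {0} {1,2,4} {3} {5}
2-3 (2): add. Components now {0} {1,2,3,4} {5}
0-5 (3): add. Components now {0,5} {1,2,3,4}
2-5 (4): add. Components now {0,1,2,3,4,5}
The 3rd edge added is 2-3.

2-3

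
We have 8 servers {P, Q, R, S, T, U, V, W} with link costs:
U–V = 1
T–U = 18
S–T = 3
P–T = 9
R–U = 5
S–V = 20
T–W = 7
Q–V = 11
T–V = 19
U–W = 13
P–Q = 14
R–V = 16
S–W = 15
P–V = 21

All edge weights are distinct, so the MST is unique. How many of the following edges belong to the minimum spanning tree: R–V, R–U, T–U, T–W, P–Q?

2

Sort edges by weight, then run Kruskal:
U–V (1): add — endpoints in different components.
S–T (3): add — endpoints in different components.
R–U (5): add — endpoints in different components.
T–W (7): add — endpoints in different components.
P–T (9): add — endpoints in different components.
Q–V (11): add — endpoints in different components.
U–W (13): add — endpoints in different components.
MST edge set: {U–V, S–T, R–U, T–W, P–T, Q–V, U–W}.
Of the listed edges, {R–U, T–W} are in the MST → 2.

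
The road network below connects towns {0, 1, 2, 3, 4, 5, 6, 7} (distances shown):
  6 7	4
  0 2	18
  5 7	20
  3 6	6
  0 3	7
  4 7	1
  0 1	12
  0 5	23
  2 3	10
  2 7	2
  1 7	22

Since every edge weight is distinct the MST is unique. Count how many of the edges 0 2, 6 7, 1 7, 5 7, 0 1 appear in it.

3

Kruskal: consider edges lightest-first.
4 7 (1): add — endpoints in different components.
2 7 (2): add — endpoints in different components.
6 7 (4): add — endpoints in different components.
3 6 (6): add — endpoints in different components.
0 3 (7): add — endpoints in different components.
2 3 (10): skip — 2 and 3 already connected.
0 1 (12): add — endpoints in different components.
0 2 (18): skip — 0 and 2 already connected.
5 7 (20): add — endpoints in different components.
MST edge set: {4 7, 2 7, 6 7, 3 6, 0 3, 0 1, 5 7}.
Of the listed edges, {6 7, 5 7, 0 1} are in the MST → 3.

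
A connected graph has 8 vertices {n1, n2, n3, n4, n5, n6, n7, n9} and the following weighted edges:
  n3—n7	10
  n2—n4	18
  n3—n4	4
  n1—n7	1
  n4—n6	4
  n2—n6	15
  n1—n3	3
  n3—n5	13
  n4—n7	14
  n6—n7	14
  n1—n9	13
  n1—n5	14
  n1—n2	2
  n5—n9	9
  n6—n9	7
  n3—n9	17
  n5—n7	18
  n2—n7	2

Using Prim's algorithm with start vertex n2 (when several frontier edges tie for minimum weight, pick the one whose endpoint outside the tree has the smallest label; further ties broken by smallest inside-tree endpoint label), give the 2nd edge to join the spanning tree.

n1-n7

Prim, starting at n2.
Step 1: cheapest edge leaving the tree is n1—n2 (2); add n1.
Step 2: cheapest edge leaving the tree is n1—n7 (1); add n7.
Step 3: cheapest edge leaving the tree is n1—n3 (3); add n3.
Step 4: cheapest edge leaving the tree is n3—n4 (4); add n4.
Step 5: cheapest edge leaving the tree is n4—n6 (4); add n6.
Step 6: cheapest edge leaving the tree is n6—n9 (7); add n9.
Step 7: cheapest edge leaving the tree is n5—n9 (9); add n5.
The 2nd edge added is n1—n7.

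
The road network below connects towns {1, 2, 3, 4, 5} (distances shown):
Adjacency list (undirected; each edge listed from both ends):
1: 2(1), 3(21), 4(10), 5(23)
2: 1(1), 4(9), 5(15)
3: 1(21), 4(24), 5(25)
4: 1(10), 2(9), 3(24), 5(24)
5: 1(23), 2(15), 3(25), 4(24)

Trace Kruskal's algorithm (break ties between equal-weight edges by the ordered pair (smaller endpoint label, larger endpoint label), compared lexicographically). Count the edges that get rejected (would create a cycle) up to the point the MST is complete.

Sort edges by weight, then run Kruskal:
1 2 (1): add — endpoints in different components.
2 4 (9): add — endpoints in different components.
1 4 (10): skip — 1 and 4 already connected.
2 5 (15): add — endpoints in different components.
1 3 (21): add — endpoints in different components.
Edges rejected before the tree was complete: 1.

1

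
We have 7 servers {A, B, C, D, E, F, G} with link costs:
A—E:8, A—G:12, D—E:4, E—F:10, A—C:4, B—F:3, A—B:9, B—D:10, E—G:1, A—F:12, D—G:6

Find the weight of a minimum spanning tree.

Sort edges by weight, then run Kruskal:
E—G (1): add. Components now {A} {B} {C} {D} {E,G} {F}
B—F (3): add. Components now {A} {B,F} {C} {D} {E,G}
A—C (4): add. Components now {A,C} {B,F} {D} {E,G}
D—E (4): add. Components now {A,C} {B,F} {D,E,G}
D—G (6): skip — D and G already connected.
A—E (8): add. Components now {A,C,D,E,G} {B,F}
A—B (9): add. Components now {A,B,C,D,E,F,G}
MST edges: E—G, B—F, A—C, D—E, A—E, A—B; total weight 1+3+4+4+8+9 = 29.

29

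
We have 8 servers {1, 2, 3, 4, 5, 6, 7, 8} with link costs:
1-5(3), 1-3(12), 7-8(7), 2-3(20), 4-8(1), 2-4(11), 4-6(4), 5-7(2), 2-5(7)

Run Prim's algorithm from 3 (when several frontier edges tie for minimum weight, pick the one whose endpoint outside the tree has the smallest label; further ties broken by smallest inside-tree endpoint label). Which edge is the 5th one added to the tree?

7-8

Grow the tree from 3 using Prim:
Step 1: frontier [1-3 12, 2-3 20] → take 1-3 (12); add 1.
Step 2: frontier [1-5 3, 2-3 20] → take 1-5 (3); add 5.
Step 3: frontier [2-3 20, 5-7 2, 2-5 7] → take 5-7 (2); add 7.
Step 4: frontier [2-3 20, 2-5 7, 7-8 7] → take 2-5 (7); add 2.
Step 5: frontier [2-4 11, 7-8 7] → take 7-8 (7); add 8.
Step 6: frontier [2-4 11, 4-8 1] → take 4-8 (1); add 4.
Step 7: frontier [4-6 4] → take 4-6 (4); add 6.
The 5th edge added is 7-8.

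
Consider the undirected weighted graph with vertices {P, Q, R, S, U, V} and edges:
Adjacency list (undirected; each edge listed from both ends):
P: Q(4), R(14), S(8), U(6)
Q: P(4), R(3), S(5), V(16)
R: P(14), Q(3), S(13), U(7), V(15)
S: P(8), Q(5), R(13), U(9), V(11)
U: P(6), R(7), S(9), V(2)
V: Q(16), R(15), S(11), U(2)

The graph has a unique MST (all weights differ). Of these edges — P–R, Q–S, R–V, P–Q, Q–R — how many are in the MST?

3

Kruskal's algorithm — process edges by increasing weight (ties by edge label):
U–V (2): add — endpoints in different components.
Q–R (3): add — endpoints in different components.
P–Q (4): add — endpoints in different components.
Q–S (5): add — endpoints in different components.
P–U (6): add — endpoints in different components.
MST edge set: {U–V, Q–R, P–Q, Q–S, P–U}.
Of the listed edges, {Q–S, P–Q, Q–R} are in the MST → 3.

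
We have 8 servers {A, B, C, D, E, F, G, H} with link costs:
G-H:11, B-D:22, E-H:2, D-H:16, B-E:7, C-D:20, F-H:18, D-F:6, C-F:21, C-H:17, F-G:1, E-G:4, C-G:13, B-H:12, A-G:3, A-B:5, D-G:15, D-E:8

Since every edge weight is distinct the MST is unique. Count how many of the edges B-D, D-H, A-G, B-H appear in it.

Sort edges by weight, then run Kruskal:
F-G (1): add — endpoints in different components.
E-H (2): add — endpoints in different components.
A-G (3): add — endpoints in different components.
E-G (4): add — endpoints in different components.
A-B (5): add — endpoints in different components.
D-F (6): add — endpoints in different components.
B-E (7): skip — B and E already connected.
D-E (8): skip — D and E already connected.
G-H (11): skip — G and H already connected.
B-H (12): skip — B and H already connected.
C-G (13): add — endpoints in different components.
MST edge set: {F-G, E-H, A-G, E-G, A-B, D-F, C-G}.
Of the listed edges, {A-G} are in the MST → 1.

1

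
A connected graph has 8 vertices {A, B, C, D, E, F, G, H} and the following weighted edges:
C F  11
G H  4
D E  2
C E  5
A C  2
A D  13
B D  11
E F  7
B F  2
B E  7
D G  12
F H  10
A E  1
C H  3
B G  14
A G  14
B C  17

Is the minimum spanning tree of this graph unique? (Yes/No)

No

Sort edges by weight, then run Kruskal:
A E (1): add — endpoints in different components.
A C (2): add — endpoints in different components.
B F (2): add — endpoints in different components.
D E (2): add — endpoints in different components.
C H (3): add — endpoints in different components.
G H (4): add — endpoints in different components.
C E (5): skip — C and E already connected.
B E (7): add — endpoints in different components.
Non-tree edge E F has weight 7, equal to the heaviest edge on its tree cycle — swapping gives another MST of the same weight. Not unique.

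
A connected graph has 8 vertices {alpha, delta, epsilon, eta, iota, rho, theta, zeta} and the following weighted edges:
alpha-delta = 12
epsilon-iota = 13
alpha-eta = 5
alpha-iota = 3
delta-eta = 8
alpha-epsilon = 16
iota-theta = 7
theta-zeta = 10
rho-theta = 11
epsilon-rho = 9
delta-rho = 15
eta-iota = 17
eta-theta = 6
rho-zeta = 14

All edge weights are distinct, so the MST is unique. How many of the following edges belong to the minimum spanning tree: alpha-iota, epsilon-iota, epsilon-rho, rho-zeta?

2

Sort edges by weight, then run Kruskal:
alpha-iota (3): add — endpoints in different components.
alpha-eta (5): add — endpoints in different components.
eta-theta (6): add — endpoints in different components.
iota-theta (7): skip — theta and iota already connected.
delta-eta (8): add — endpoints in different components.
epsilon-rho (9): add — endpoints in different components.
theta-zeta (10): add — endpoints in different components.
rho-theta (11): add — endpoints in different components.
MST edge set: {alpha-iota, alpha-eta, eta-theta, delta-eta, epsilon-rho, theta-zeta, rho-theta}.
Of the listed edges, {alpha-iota, epsilon-rho} are in the MST → 2.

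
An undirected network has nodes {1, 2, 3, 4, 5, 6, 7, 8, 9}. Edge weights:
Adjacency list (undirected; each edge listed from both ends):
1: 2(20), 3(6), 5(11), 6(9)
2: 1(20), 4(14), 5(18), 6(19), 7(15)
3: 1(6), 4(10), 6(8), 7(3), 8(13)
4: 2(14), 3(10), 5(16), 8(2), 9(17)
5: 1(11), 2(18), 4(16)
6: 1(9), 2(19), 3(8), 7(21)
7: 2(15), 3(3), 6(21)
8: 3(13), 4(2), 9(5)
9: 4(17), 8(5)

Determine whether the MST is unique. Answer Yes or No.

Kruskal: consider edges lightest-first.
4-8 (2): add — endpoints in different components.
3-7 (3): add — endpoints in different components.
8-9 (5): add — endpoints in different components.
1-3 (6): add — endpoints in different components.
3-6 (8): add — endpoints in different components.
1-6 (9): skip — 1 and 6 already connected.
3-4 (10): add — endpoints in different components.
1-5 (11): add — endpoints in different components.
3-8 (13): skip — 3 and 8 already connected.
2-4 (14): add — endpoints in different components.
Every non-tree edge has weight strictly greater than the heaviest edge on the tree path between its endpoints, so the MST is unique.

Yes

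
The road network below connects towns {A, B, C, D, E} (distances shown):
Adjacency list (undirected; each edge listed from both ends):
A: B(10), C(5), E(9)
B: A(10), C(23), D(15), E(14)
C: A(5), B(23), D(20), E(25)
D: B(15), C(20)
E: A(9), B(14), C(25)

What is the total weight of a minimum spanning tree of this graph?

39

Sort edges by weight, then run Kruskal:
A—C (5): add — endpoints in different components.
A—E (9): add — endpoints in different components.
A—B (10): add — endpoints in different components.
B—E (14): skip — B and E already connected.
B—D (15): add — endpoints in different components.
MST edges: A—C, A—E, A—B, B—D; total weight 5+9+10+15 = 39.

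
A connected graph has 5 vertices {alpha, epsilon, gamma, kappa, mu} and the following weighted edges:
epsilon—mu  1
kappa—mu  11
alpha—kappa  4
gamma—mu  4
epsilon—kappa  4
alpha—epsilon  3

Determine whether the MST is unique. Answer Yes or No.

Kruskal's algorithm — process edges by increasing weight (ties by edge label):
epsilon—mu (1): add — endpoints in different components.
alpha—epsilon (3): add — endpoints in different components.
alpha—kappa (4): add — endpoints in different components.
epsilon—kappa (4): skip — epsilon and kappa already connected.
gamma—mu (4): add — endpoints in different components.
Non-tree edge epsilon—kappa has weight 4, equal to the heaviest edge on its tree cycle — swapping gives another MST of the same weight. Not unique.

No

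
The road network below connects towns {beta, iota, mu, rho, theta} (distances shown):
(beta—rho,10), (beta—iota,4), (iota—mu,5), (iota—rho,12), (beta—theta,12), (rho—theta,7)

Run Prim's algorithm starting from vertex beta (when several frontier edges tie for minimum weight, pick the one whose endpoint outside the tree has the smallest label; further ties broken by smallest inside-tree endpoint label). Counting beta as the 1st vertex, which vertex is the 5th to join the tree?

Prim, starting at beta.
Step 1: cheapest edge leaving the tree is beta—iota (4); add iota.
Step 2: cheapest edge leaving the tree is iota—mu (5); add mu.
Step 3: cheapest edge leaving the tree is beta—rho (10); add rho.
Step 4: cheapest edge leaving the tree is rho—theta (7); add theta.
Vertex order: beta, iota, mu, rho, theta. The 5th vertex is theta.

theta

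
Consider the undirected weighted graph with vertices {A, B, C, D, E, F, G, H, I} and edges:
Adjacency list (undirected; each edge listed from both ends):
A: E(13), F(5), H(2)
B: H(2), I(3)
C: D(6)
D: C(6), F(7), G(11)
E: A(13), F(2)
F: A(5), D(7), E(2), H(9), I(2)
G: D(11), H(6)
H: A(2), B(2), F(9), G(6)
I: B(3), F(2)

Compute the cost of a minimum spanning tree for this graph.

30

Grow the tree from D using Prim:
Step 1: frontier [C-D 6, D-F 7, D-G 11] → take C-D (6); add C.
Step 2: frontier [D-F 7, D-G 11] → take D-F (7); add F.
Step 3: frontier [D-G 11, E-F 2, F-I 2, A-F 5, F-H 9] → take E-F (2); add E.
Step 4: frontier [D-G 11, A-E 13, F-I 2, A-F 5, F-H 9] → take F-I (2); add I.
Step 5: frontier [D-G 11, A-E 13, A-F 5, F-H 9, B-I 3] → take B-I (3); add B.
Step 6: frontier [B-H 2, D-G 11, A-E 13, A-F 5, F-H 9] → take B-H (2); add H.
Step 7: frontier [D-G 11, A-E 13, A-F 5, A-H 2, G-H 6] → take A-H (2); add A.
Step 8: frontier [D-G 11, G-H 6] → take G-H (6); add G.
MST edges: C-D, D-F, E-F, F-I, B-I, B-H, A-H, G-H; total weight 6+7+2+2+3+2+2+6 = 30.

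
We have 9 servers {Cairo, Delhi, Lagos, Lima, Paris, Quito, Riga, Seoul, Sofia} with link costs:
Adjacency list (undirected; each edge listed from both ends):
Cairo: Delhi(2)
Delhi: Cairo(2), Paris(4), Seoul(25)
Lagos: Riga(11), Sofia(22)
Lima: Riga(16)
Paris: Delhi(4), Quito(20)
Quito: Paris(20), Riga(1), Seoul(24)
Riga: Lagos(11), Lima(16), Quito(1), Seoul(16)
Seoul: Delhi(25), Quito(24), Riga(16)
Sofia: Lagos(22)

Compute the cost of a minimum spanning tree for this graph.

Prim's algorithm from Delhi:
Step 1: frontier [Cairo-Delhi 2, Delhi-Paris 4, Delhi-Seoul 25] → take Cairo-Delhi (2); add Cairo.
Step 2: frontier [Delhi-Paris 4, Delhi-Seoul 25] → take Delhi-Paris (4); add Paris.
Step 3: frontier [Delhi-Seoul 25, Paris-Quito 20] → take Paris-Quito (20); add Quito.
Step 4: frontier [Delhi-Seoul 25, Quito-Riga 1, Quito-Seoul 24] → take Quito-Riga (1); add Riga.
Step 5: frontier [Delhi-Seoul 25, Quito-Seoul 24, Lagos-Riga 11, Lima-Riga 16, Riga-Seoul 16] → take Lagos-Riga (11); add Lagos.
Step 6: frontier [Delhi-Seoul 25, Lagos-Sofia 22, Quito-Seoul 24, Lima-Riga 16, Riga-Seoul 16] → take Lima-Riga (16); add Lima.
Step 7: frontier [Delhi-Seoul 25, Lagos-Sofia 22, Quito-Seoul 24, Riga-Seoul 16] → take Riga-Seoul (16); add Seoul.
Step 8: frontier [Lagos-Sofia 22] → take Lagos-Sofia (22); add Sofia.
MST edges: Cairo-Delhi, Delhi-Paris, Paris-Quito, Quito-Riga, Lagos-Riga, Lima-Riga, Riga-Seoul, Lagos-Sofia; total weight 2+4+20+1+11+16+16+22 = 92.

92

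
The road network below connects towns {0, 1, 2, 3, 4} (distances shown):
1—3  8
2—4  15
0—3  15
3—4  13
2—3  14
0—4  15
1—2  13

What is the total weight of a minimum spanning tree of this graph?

Prim's algorithm from 2:
Step 1: frontier [1—2 13, 2—3 14, 2—4 15] → take 1—2 (13); add 1.
Step 2: frontier [1—3 8, 2—3 14, 2—4 15] → take 1—3 (8); add 3.
Step 3: frontier [2—4 15, 3—4 13, 0—3 15] → take 3—4 (13); add 4.
Step 4: frontier [0—3 15, 0—4 15] → take 0—3 (15); add 0.
MST edges: 1—2, 1—3, 3—4, 0—3; total weight 13+8+13+15 = 49.

49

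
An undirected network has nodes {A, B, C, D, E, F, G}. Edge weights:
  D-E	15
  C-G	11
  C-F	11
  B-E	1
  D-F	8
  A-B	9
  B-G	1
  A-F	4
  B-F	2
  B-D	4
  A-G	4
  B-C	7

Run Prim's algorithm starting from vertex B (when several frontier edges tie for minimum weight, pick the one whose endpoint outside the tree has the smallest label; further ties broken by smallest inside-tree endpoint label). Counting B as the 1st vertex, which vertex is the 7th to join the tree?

C

Prim, starting at B.
Step 1: cheapest edge leaving the tree is B-E (1); add E.
Step 2: cheapest edge leaving the tree is B-G (1); add G.
Step 3: cheapest edge leaving the tree is B-F (2); add F.
Step 4: cheapest edge leaving the tree is A-F (4); add A.
Step 5: cheapest edge leaving the tree is B-D (4); add D.
Step 6: cheapest edge leaving the tree is B-C (7); add C.
Vertex order: B, E, G, F, A, D, C. The 7th vertex is C.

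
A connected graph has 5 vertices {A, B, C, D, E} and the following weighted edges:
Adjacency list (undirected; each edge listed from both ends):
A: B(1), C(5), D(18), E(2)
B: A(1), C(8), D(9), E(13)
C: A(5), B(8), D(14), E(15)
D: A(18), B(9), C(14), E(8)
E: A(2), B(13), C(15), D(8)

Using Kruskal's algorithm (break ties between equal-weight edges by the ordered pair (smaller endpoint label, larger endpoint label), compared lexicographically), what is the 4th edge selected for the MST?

Kruskal: consider edges lightest-first.
A–B (1): add — endpoints in different components.
A–E (2): add — endpoints in different components.
A–C (5): add — endpoints in different components.
B–C (8): skip — B and C already connected.
D–E (8): add — endpoints in different components.
The 4th edge added is D–E.

D-E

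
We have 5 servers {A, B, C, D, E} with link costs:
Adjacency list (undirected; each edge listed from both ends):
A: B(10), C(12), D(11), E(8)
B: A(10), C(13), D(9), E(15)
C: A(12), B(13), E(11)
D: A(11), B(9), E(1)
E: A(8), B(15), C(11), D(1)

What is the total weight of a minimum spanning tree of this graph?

29

Kruskal's algorithm — process edges by increasing weight (ties by edge label):
D–E (1): add. Components now {A} {B} {C} {D,E}
A–E (8): add. Components now {A,D,E} {B} {C}
B–D (9): add. Components now {A,B,D,E} {C}
A–B (10): skip — A and B already connected.
A–D (11): skip — A and D already connected.
C–E (11): add. Components now {A,B,C,D,E}
MST edges: D–E, A–E, B–D, C–E; total weight 1+8+9+11 = 29.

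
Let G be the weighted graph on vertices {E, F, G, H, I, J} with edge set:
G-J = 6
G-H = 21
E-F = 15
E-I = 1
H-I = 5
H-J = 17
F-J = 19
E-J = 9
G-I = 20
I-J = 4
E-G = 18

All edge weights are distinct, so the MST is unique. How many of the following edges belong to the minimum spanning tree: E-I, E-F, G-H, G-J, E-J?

3

Kruskal's algorithm — process edges by increasing weight (ties by edge label):
E-I (1): add. Components now {E,I} {F} {G} {H} {J}
I-J (4): add. Components now {E,I,J} {F} {G} {H}
H-I (5): add. Components now {E,H,I,J} {F} {G}
G-J (6): add. Components now {E,G,H,I,J} {F}
E-J (9): skip — E and J already connected.
E-F (15): add. Components now {E,F,G,H,I,J}
MST edge set: {E-I, I-J, H-I, G-J, E-F}.
Of the listed edges, {E-I, E-F, G-J} are in the MST → 3.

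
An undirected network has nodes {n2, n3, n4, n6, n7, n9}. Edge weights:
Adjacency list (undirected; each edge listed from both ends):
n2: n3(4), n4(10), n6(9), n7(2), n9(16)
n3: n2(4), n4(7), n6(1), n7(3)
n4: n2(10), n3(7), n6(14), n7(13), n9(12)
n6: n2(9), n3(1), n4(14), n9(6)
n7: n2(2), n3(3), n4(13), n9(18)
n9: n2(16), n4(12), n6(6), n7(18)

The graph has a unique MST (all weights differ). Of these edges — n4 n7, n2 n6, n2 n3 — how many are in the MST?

0

Kruskal's algorithm — process edges by increasing weight (ties by edge label):
n3 n6 (1): add — endpoints in different components.
n2 n7 (2): add — endpoints in different components.
n3 n7 (3): add — endpoints in different components.
n2 n3 (4): skip — n2 and n3 already connected.
n6 n9 (6): add — endpoints in different components.
n3 n4 (7): add — endpoints in different components.
MST edge set: {n3 n6, n2 n7, n3 n7, n6 n9, n3 n4}.
Of the listed edges, {} are in the MST → 0.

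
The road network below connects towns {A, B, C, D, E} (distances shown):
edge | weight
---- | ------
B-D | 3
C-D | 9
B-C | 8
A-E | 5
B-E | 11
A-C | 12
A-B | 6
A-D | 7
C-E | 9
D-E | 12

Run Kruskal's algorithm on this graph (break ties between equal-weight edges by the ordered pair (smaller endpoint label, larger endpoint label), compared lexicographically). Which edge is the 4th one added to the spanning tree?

B-C

Kruskal's algorithm — process edges by increasing weight (ties by edge label):
B-D (3): add. Components now {A} {B,D} {C} {E}
A-E (5): add. Components now {A,E} {B,D} {C}
A-B (6): add. Components now {A,B,D,E} {C}
A-D (7): skip — A and D already connected.
B-C (8): add. Components now {A,B,C,D,E}
The 4th edge added is B-C.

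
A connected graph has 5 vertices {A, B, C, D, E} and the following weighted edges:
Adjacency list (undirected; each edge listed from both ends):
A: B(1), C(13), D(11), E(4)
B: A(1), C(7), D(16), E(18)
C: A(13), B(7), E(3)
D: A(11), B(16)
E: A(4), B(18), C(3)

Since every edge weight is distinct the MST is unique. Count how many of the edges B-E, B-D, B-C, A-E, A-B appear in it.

Kruskal's algorithm — process edges by increasing weight (ties by edge label):
A-B (1): add. Components now {A,B} {C} {D} {E}
C-E (3): add. Components now {A,B} {C,E} {D}
A-E (4): add. Components now {A,B,C,E} {D}
B-C (7): skip — B and C already connected.
A-D (11): add. Components now {A,B,C,D,E}
MST edge set: {A-B, C-E, A-E, A-D}.
Of the listed edges, {A-E, A-B} are in the MST → 2.

2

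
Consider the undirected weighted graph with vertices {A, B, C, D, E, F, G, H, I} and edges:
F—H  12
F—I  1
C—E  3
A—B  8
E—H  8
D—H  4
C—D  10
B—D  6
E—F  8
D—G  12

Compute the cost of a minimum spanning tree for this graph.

50

Kruskal's algorithm — process edges by increasing weight (ties by edge label):
F—I (1): add — endpoints in different components.
C—E (3): add — endpoints in different components.
D—H (4): add — endpoints in different components.
B—D (6): add — endpoints in different components.
A—B (8): add — endpoints in different components.
E—F (8): add — endpoints in different components.
E—H (8): add — endpoints in different components.
C—D (10): skip — C and D already connected.
D—G (12): add — endpoints in different components.
MST edges: F—I, C—E, D—H, B—D, A—B, E—F, E—H, D—G; total weight 1+3+4+6+8+8+8+12 = 50.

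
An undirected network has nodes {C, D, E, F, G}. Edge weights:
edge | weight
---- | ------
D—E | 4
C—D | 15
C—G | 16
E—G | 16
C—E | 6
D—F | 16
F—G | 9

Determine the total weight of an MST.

35

Prim's algorithm from F:
Step 1: cheapest edge leaving the tree is F—G (9); add G.
Step 2: cheapest edge leaving the tree is C—G (16); add C.
Step 3: cheapest edge leaving the tree is C—E (6); add E.
Step 4: cheapest edge leaving the tree is D—E (4); add D.
MST edges: F—G, C—G, C—E, D—E; total weight 9+16+6+4 = 35.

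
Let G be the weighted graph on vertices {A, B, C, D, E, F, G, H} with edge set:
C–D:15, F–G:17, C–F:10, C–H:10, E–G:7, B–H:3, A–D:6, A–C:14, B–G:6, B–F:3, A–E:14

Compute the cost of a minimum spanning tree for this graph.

49

Prim, starting at G.
Step 1: cheapest edge leaving the tree is B–G (6); add B.
Step 2: cheapest edge leaving the tree is B–F (3); add F.
Step 3: cheapest edge leaving the tree is B–H (3); add H.
Step 4: cheapest edge leaving the tree is E–G (7); add E.
Step 5: cheapest edge leaving the tree is C–F (10); add C.
Step 6: cheapest edge leaving the tree is A–C (14); add A.
Step 7: cheapest edge leaving the tree is A–D (6); add D.
MST edges: B–G, B–F, B–H, E–G, C–F, A–C, A–D; total weight 6+3+3+7+10+14+6 = 49.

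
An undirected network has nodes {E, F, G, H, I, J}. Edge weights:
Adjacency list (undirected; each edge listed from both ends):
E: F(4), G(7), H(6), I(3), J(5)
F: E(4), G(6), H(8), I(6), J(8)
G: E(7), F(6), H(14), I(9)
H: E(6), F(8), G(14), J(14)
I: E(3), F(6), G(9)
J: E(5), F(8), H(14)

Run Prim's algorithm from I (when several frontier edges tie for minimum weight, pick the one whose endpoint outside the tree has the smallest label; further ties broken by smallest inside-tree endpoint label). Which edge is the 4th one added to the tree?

Grow the tree from I using Prim:
Step 1: cheapest edge leaving the tree is E—I (3); add E.
Step 2: cheapest edge leaving the tree is E—F (4); add F.
Step 3: cheapest edge leaving the tree is E—J (5); add J.
Step 4: cheapest edge leaving the tree is F—G (6); add G.
Step 5: cheapest edge leaving the tree is E—H (6); add H.
The 4th edge added is F—G.

F-G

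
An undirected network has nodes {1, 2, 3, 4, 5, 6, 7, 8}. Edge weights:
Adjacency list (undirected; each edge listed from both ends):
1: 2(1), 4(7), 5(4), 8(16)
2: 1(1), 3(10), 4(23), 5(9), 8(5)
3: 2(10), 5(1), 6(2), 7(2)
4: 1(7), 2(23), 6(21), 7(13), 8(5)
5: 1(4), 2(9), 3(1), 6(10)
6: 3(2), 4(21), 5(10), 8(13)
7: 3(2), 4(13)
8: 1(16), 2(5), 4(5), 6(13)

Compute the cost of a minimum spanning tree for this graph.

Kruskal's algorithm — process edges by increasing weight (ties by edge label):
1-2 (1): add — endpoints in different components.
3-5 (1): add — endpoints in different components.
3-6 (2): add — endpoints in different components.
3-7 (2): add — endpoints in different components.
1-5 (4): add — endpoints in different components.
2-8 (5): add — endpoints in different components.
4-8 (5): add — endpoints in different components.
MST edges: 1-2, 3-5, 3-6, 3-7, 1-5, 2-8, 4-8; total weight 1+1+2+2+4+5+5 = 20.

20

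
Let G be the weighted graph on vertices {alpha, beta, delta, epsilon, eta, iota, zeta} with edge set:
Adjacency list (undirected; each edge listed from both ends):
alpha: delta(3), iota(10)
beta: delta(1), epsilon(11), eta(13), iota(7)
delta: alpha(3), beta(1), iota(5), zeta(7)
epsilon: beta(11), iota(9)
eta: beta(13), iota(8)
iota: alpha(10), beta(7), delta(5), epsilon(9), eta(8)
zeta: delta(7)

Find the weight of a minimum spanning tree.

33

Kruskal: consider edges lightest-first.
beta delta (1): add. Components now {iota} {eta} {beta,delta} {epsilon} {zeta} {alpha}
alpha delta (3): add. Components now {iota} {eta} {alpha,beta,delta} {epsilon} {zeta}
delta iota (5): add. Components now {alpha,beta,delta,iota} {eta} {epsilon} {zeta}
beta iota (7): skip — iota and beta already connected.
delta zeta (7): add. Components now {alpha,beta,delta,iota,zeta} {eta} {epsilon}
eta iota (8): add. Components now {alpha,beta,delta,eta,iota,zeta} {epsilon}
epsilon iota (9): add. Components now {alpha,beta,delta,epsilon,eta,iota,zeta}
MST edges: beta delta, alpha delta, delta iota, delta zeta, eta iota, epsilon iota; total weight 1+3+5+7+8+9 = 33.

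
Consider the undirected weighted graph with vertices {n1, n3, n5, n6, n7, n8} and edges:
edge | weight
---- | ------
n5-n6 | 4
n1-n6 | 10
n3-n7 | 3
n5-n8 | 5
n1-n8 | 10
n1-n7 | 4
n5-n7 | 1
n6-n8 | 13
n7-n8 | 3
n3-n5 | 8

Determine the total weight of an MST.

Prim's algorithm from n3:
Step 1: frontier [n3-n7 3, n3-n5 8] → take n3-n7 (3); add n7.
Step 2: frontier [n3-n5 8, n5-n7 1, n7-n8 3, n1-n7 4] → take n5-n7 (1); add n5.
Step 3: frontier [n5-n6 4, n5-n8 5, n7-n8 3, n1-n7 4] → take n7-n8 (3); add n8.
Step 4: frontier [n5-n6 4, n1-n7 4, n1-n8 10, n6-n8 13] → take n1-n7 (4); add n1.
Step 5: frontier [n1-n6 10, n5-n6 4, n6-n8 13] → take n5-n6 (4); add n6.
MST edges: n3-n7, n5-n7, n7-n8, n1-n7, n5-n6; total weight 3+1+3+4+4 = 15.

15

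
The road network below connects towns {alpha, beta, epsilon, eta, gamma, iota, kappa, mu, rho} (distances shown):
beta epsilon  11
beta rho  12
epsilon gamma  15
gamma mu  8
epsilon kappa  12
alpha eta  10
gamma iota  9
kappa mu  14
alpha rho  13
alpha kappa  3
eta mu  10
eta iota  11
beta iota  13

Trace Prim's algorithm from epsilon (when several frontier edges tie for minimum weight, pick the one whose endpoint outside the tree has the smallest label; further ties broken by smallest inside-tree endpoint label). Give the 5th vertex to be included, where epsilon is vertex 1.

eta

Prim's algorithm from epsilon:
Step 1: cheapest edge leaving the tree is beta epsilon (11); add beta.
Step 2: cheapest edge leaving the tree is epsilon kappa (12); add kappa.
Step 3: cheapest edge leaving the tree is alpha kappa (3); add alpha.
Step 4: cheapest edge leaving the tree is alpha eta (10); add eta.
Step 5: cheapest edge leaving the tree is eta mu (10); add mu.
Step 6: cheapest edge leaving the tree is gamma mu (8); add gamma.
Step 7: cheapest edge leaving the tree is gamma iota (9); add iota.
Step 8: cheapest edge leaving the tree is beta rho (12); add rho.
Vertex order: epsilon, beta, kappa, alpha, eta, mu, gamma, iota, rho. The 5th vertex is eta.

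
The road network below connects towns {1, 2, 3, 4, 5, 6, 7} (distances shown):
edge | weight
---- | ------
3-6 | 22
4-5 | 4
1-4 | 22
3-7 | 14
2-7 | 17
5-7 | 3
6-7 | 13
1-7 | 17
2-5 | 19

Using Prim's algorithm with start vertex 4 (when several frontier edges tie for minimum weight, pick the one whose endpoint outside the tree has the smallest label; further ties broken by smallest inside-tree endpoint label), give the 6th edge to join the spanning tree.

2-7

Grow the tree from 4 using Prim:
Step 1: frontier [4-5 4, 1-4 22] → take 4-5 (4); add 5.
Step 2: frontier [1-4 22, 5-7 3, 2-5 19] → take 5-7 (3); add 7.
Step 3: frontier [1-4 22, 2-5 19, 6-7 13, 3-7 14, 1-7 17, 2-7 17] → take 6-7 (13); add 6.
Step 4: frontier [1-4 22, 2-5 19, 3-6 22, 3-7 14, 1-7 17, 2-7 17] → take 3-7 (14); add 3.
Step 5: frontier [1-4 22, 2-5 19, 1-7 17, 2-7 17] → take 1-7 (17); add 1.
Step 6: frontier [2-5 19, 2-7 17] → take 2-7 (17); add 2.
The 6th edge added is 2-7.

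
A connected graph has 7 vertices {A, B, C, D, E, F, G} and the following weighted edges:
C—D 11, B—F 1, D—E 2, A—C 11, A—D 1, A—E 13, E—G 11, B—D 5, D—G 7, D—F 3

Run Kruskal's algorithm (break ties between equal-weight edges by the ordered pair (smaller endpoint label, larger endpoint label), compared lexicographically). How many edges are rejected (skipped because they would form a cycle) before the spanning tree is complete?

Kruskal: consider edges lightest-first.
A—D (1): add — endpoints in different components.
B—F (1): add — endpoints in different components.
D—E (2): add — endpoints in different components.
D—F (3): add — endpoints in different components.
B—D (5): skip — B and D already connected.
D—G (7): add — endpoints in different components.
A—C (11): add — endpoints in different components.
Edges rejected before the tree was complete: 1.

1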